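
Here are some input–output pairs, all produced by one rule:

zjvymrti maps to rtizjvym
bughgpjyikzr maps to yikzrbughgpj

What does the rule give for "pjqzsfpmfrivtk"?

What's happening: swap the front and back halves of the string, then move the first character to the end.
For "pjqzsfpmfrivtk", step one produces "mfrivtkpjqzsfp"; step two turns that into "frivtkpjqzsfpm".
(Check on "bughgpjyikzr": → "jyikzrbughgp" → "yikzrbughgpj" ✓)

frivtkpjqzsfpm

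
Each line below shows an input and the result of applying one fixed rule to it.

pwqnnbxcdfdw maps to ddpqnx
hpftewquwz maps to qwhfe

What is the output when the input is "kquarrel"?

Each output is the input with this applied: keep every other character starting from the first (positions 1st, 3rd, 5th, ...), then move the last 2 characters to the front (rotate right by 2).
Applying both steps to "kquarrel": "kure", then "reku".
(Check on "hpftewquwz": → "hfeqw" → "qwhfe" ✓)

reku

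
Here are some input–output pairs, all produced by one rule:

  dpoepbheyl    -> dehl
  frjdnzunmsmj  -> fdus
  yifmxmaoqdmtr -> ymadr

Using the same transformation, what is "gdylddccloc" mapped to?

glco

The pattern: keep one character in every 3, starting at position 1 (positions 1st, 4th, 7th, ...).
Doing the same to "gdylddccloc": "glco".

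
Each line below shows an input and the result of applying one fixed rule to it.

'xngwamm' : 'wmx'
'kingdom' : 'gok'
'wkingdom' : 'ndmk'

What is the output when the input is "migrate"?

rtm

The pattern: move the first 2 characters to the end (rotate left by 2), then keep every other character starting from the second (positions 2nd, 4th, 6th, ...).
On "migrate" that produces "rtm".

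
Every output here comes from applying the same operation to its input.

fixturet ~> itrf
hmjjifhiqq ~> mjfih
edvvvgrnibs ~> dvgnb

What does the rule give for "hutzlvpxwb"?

What's happening: swap the first and last characters, then keep every other character starting from the second (positions 2nd, 4th, 6th, ...).
Applying that to "hutzlvpxwb" gives "uzvxh".

uzvxh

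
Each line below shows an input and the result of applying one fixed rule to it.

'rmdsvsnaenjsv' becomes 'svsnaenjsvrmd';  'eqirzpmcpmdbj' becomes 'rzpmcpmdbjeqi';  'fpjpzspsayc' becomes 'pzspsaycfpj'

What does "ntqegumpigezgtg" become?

In each case the input is transformed by: move the first 3 characters to the end (rotate left by 3).
"ntqegumpigezgtg" → "egumpigezgtgntq".

egumpigezgtgntq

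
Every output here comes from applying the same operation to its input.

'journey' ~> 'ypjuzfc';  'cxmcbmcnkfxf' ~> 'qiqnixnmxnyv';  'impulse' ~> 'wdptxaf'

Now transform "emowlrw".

Each output is the input with this applied: move the last 3 characters to the front (rotate right by 3), then shift every letter 11 places forward in the alphabet (wrapping around).
"emowlrw" → "lrwemow" → "wchpxzh".

wchpxzh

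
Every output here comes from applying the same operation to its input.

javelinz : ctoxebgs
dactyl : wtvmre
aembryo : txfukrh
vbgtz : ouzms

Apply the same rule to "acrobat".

tvkhutm

What's happening: shift every letter 7 places backward in the alphabet (wrapping around).
For "acrobat" the result is "tvkhutm".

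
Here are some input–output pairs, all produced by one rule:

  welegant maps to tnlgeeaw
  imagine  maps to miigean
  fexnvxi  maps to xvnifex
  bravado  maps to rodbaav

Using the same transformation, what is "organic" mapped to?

The transformation: sort the characters into reverse alphabetical order, then move the first character to the end.
Applying both steps to "organic": "ronigca", then "onigcar".

onigcar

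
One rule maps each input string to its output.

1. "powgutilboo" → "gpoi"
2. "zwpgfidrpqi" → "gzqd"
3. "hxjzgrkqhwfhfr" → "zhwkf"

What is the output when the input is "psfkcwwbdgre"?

Looking at the pairs, the operation is to keep one character in every 3, starting at position 1 (positions 1st, 4th, 7th, ...), then swap each adjacent pair of characters (1↔2, 3↔4, ...).
Working it through for "psfkcwwbdgre": intermediate "pkwg", final "kpgw".

kpgw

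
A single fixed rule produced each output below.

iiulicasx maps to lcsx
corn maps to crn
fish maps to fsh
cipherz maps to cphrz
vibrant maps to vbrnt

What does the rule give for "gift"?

Rule — remove every vowel.
On "gift" that produces "gft".

gft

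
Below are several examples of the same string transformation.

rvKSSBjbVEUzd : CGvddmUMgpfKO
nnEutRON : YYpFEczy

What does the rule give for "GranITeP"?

The rule is to flip the case of every letter, then shift every letter 11 places forward in the alphabet (wrapping around).
"GranITeP" → "gRANitEp" → "rCLYtePa".
(Check on "rvKSSBjbVEUzd": → "RVkssbJBveuZD" → "CGvddmUMgpfKO" ✓)

rCLYtePa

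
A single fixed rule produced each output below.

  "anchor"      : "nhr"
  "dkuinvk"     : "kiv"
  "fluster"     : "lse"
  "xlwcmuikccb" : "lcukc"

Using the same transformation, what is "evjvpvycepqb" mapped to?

vvvcpb

In each case the input is transformed by: keep every other character starting from the second (positions 2nd, 4th, 6th, ...).
Applying that to "evjvpvycepqb" gives "vvvcpb".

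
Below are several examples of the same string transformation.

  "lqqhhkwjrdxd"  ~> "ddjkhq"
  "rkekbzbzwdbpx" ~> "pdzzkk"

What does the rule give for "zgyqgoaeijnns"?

njeoqg

Looking at the pairs, the operation is to keep every other character starting from the second (positions 2nd, 4th, 6th, ...), then reverse the string.
So "zgyqgoaeijnns" becomes "njeoqg".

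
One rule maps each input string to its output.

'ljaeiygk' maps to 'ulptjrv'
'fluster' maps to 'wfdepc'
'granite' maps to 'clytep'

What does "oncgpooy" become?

ynrazzj

The transformation: delete the first character, then shift every letter 11 places forward in the alphabet (wrapping around).
"oncgpooy" → "ncgpooy" → "ynrazzj".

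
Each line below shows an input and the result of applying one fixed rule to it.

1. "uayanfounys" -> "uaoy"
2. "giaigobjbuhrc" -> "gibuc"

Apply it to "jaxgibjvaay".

jgja

Rule — keep one character in every 3, starting at position 1 (positions 1st, 4th, 7th, ...).
So "jaxgibjvaay" becomes "jgja".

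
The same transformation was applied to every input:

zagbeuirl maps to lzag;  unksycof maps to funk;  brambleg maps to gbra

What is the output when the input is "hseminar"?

rhse

Looking at the pairs, the operation is to move the first 3 characters to the end (rotate left by 3), then keep only the last 4 characters.
Applying both steps to "hseminar": "minarhse", then "rhse".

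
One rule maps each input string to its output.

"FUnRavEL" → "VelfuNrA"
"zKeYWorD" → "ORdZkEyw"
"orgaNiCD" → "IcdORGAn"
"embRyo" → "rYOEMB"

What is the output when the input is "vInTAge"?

aGEViNt

What's happening: flip the case of every letter, then move the last 3 characters to the front (rotate right by 3).
Starting from "vInTAge": after the first operation, "ViNtaGE"; after the second, "aGEViNt".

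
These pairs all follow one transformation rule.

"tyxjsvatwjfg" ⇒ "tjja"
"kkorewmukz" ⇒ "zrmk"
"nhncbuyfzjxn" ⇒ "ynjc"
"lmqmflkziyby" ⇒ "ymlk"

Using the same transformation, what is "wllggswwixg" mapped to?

xwwg

In each case the input is transformed by: keep one character in every 3, starting at position 1 (positions 1st, 4th, 7th, ...), then sort the characters into reverse alphabetical order.
"wllggswwixg" → "wgwx" → "xwwg".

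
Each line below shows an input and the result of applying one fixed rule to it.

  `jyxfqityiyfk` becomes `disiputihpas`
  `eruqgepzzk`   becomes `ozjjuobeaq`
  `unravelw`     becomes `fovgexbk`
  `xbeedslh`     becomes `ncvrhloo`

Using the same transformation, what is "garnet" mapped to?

Each output is the input with this applied: swap the front and back halves of the string, then shift every letter 10 places forward in the alphabet (wrapping around).
Working it through for "garnet": intermediate "netgar", final "xodqkb".

xodqkb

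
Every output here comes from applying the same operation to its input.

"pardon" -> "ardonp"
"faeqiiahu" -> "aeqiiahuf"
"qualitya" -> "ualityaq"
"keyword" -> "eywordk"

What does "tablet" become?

ablett

What's happening: move the first character to the end.
For "tablet" the result is "ablett".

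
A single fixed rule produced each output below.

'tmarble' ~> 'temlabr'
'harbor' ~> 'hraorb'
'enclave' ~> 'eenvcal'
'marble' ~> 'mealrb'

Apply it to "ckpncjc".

cckjpcn

Rule — take characters alternately from the front and the back (1st, last, 2nd, 2nd-last, ...).
On "ckpncjc" that produces "cckjpcn".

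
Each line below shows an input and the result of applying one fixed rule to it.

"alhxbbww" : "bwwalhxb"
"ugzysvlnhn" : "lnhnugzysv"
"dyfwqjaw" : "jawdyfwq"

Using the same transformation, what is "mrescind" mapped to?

indmresc

Each output is the input with this applied: move the first character to the end, then swap the front and back halves of the string.
So "mrescind" becomes "indmresc".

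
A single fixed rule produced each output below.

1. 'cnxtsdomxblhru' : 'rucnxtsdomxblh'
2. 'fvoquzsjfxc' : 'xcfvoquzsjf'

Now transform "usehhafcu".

cuusehhaf

What's happening: move the last 2 characters to the front (rotate right by 2).
"usehhafcu" → "cuusehhaf".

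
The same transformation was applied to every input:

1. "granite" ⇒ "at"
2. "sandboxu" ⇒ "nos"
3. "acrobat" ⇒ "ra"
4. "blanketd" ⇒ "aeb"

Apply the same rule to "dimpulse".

mld

Each output is the input with this applied: move the first character to the end, then keep one character in every 3, starting at position 2 (positions 2nd, 5th, 8th, ...).
On "dimpulse": the first step gives "impulsed", and the second then gives "mld".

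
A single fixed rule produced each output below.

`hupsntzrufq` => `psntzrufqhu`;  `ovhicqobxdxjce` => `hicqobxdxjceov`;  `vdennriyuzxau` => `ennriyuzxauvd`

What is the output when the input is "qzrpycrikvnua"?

Each output is the input with this applied: move the first 2 characters to the end (rotate left by 2).
For "qzrpycrikvnua" the result is "rpycrikvnuaqz".

rpycrikvnuaqz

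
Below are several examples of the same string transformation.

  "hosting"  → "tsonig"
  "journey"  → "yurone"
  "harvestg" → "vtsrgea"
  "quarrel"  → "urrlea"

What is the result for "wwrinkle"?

Each output is the input with this applied: delete the first character, then sort the characters into reverse alphabetical order.
"wwrinkle" → "wrinkle" → "wrnlkie".

wrnlkie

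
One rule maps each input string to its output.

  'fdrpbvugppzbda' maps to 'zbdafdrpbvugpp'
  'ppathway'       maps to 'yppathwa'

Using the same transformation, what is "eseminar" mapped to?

In each case the input is transformed by: swap the front and back halves of the string, then move the first 3 characters to the end (rotate left by 3).
For "eseminar", step one produces "inaresem"; step two turns that into "resemina".

resemina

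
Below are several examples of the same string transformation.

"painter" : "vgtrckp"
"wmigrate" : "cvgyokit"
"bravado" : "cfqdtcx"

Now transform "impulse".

In each case the input is transformed by: shift every letter 2 places forward in the alphabet (wrapping around), then move the last 3 characters to the front (rotate right by 3).
On "impulse": the first step gives "korwnug", and the second then gives "nugkorw".
(Check on "bravado": → "dtcxcfq" → "cfqdtcx" ✓)

nugkorw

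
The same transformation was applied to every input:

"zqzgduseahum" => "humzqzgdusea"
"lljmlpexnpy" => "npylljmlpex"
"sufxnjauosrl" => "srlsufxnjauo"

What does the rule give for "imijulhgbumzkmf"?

Rule — move the last 3 characters to the front (rotate right by 3).
For "imijulhgbumzkmf" the result is "kmfimijulhgbumz".

kmfimijulhgbumz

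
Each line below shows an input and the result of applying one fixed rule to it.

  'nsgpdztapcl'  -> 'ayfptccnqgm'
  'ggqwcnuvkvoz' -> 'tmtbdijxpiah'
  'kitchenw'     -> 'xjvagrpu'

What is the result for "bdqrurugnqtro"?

Each output is the input with this applied: shift every letter 13 places forward in the alphabet (wrapping around) — i.e. ROT13, then take characters alternately from the front and the back (1st, last, 2nd, 2nd-last, ...).
Applying that to "bdqrurugnqtro" gives "obqedgedhaeth".
(Check on "ggqwcnuvkvoz": → "ttdjpahixibm" → "tmtbdijxpiah" ✓)

obqedgedhaeth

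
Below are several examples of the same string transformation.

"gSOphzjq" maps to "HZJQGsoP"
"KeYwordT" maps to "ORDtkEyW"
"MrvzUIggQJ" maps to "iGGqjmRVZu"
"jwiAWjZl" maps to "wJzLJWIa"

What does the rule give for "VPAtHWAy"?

hwaYvpaT

In each case the input is transformed by: swap the front and back halves of the string, then flip the case of every letter.
So "VPAtHWAy" becomes "hwaYvpaT".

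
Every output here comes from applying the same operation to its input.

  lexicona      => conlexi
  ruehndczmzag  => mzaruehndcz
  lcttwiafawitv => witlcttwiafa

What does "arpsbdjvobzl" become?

obzarpsbdjv

The transformation: delete the last character, then move the last 3 characters to the front (rotate right by 3).
Starting from "arpsbdjvobzl": after the first operation, "arpsbdjvobz"; after the second, "obzarpsbdjv".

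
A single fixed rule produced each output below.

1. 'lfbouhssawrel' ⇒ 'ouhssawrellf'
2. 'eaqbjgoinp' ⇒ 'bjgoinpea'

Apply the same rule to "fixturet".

In each case the input is transformed by: move the first 3 characters to the end (rotate left by 3), then delete the last character.
Applying that to "fixturet" gives "turetfi".

turetfi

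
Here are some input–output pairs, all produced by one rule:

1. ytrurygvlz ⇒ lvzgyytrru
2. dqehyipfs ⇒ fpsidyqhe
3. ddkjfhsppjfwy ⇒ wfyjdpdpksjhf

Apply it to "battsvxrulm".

lumrbxavtst

Looking at the pairs, the operation is to move the last 2 characters to the front (rotate right by 2), then take characters alternately from the front and the back (1st, last, 2nd, 2nd-last, ...).
On "battsvxrulm" that produces "lumrbxavtst".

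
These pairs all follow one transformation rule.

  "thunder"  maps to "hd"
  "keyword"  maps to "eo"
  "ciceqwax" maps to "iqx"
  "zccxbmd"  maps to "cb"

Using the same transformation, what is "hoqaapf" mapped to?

The transformation: keep one character in every 3, starting at position 2 (positions 2nd, 5th, 8th, ...).
For "hoqaapf" the result is "oa".

oa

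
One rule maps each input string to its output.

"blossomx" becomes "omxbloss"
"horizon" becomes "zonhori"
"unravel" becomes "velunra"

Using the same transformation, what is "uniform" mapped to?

ormunif

What's happening: move the last 3 characters to the front (rotate right by 3).
For "uniform" the result is "ormunif".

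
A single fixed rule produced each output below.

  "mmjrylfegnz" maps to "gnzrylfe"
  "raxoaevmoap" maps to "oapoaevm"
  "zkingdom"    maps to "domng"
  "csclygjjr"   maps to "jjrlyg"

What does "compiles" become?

lespi

Each output is the input with this applied: delete the first 3 characters, then move the last 3 characters to the front (rotate right by 3).
On "compiles": the first step gives "piles", and the second then gives "lespi".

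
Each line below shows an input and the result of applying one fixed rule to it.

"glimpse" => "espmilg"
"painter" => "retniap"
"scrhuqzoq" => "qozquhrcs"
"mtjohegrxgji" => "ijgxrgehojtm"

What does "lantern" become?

The pattern: reverse the string.
For "lantern" the result is "nretnal".

nretnal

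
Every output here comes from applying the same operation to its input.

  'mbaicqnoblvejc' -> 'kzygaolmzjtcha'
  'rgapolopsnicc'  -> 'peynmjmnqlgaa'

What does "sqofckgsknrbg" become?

qomdaieqilpze

Each output is the input with this applied: shift every letter 2 places backward in the alphabet (wrapping around).
On "sqofckgsknrbg" that produces "qomdaieqilpze".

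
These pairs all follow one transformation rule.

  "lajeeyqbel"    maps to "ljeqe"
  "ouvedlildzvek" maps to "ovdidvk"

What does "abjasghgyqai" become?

Each output is the input with this applied: keep every other character starting from the first (positions 1st, 3rd, 5th, ...).
"abjasghgyqai" → "ajshya".

ajshya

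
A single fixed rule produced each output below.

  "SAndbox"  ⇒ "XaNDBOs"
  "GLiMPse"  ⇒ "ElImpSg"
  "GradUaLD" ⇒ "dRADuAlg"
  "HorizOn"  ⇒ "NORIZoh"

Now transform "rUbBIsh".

Rule — flip the case of every letter, then swap the first and last characters.
On "rUbBIsh": the first step gives "RuBbiSH", and the second then gives "HuBbiSR".

HuBbiSR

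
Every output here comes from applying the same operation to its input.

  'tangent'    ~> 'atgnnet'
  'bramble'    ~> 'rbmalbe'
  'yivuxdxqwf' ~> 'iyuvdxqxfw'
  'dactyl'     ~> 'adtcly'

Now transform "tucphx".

utpcxh

What's happening: swap each adjacent pair of characters (1↔2, 3↔4, ...).
For "tucphx" the result is "utpcxh".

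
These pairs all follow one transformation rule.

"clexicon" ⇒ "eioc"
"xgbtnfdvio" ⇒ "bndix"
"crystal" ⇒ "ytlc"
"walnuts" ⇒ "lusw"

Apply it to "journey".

unyj

Looking at the pairs, the operation is to keep every other character starting from the first (positions 1st, 3rd, 5th, ...), then move the first character to the end.
On "journey": the first step gives "juny", and the second then gives "unyj".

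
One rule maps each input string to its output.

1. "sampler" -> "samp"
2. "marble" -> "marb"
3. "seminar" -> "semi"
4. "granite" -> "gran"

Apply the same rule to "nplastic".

The pattern: keep only the first 4 characters.
For "nplastic" the result is "npla".

npla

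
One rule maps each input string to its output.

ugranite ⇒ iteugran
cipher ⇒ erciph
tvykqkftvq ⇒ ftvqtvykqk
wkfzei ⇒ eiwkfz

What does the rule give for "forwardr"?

In each case the input is transformed by: swap the front and back halves of the string, then move the first character to the end.
For "forwardr", step one produces "ardrforw"; step two turns that into "rdrforwa".

rdrforwa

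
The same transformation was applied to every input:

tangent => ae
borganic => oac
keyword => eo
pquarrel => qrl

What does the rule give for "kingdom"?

Rule — keep one character in every 3, starting at position 2 (positions 2nd, 5th, 8th, ...).
"kingdom" → "id".

id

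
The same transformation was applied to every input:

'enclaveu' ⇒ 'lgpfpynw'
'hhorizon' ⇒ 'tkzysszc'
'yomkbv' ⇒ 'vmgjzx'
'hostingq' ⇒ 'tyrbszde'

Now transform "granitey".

tepjrcly

What's happening: shift every letter 11 places forward in the alphabet (wrapping around), then swap the front and back halves of the string.
On "granitey": the first step gives "rclytepj", and the second then gives "tepjrcly".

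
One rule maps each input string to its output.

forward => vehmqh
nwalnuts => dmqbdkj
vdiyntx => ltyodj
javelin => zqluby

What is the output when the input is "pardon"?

fqhte

Each output is the input with this applied: shift every letter 10 places backward in the alphabet (wrapping around), then delete the last character.
Working it through for "pardon": intermediate "fqhted", final "fqhte".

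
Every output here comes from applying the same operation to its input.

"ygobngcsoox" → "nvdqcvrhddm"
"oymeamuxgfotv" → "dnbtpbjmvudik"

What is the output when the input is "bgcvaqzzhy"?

The transformation: shift every letter 11 places backward in the alphabet (wrapping around).
"bgcvaqzzhy" → "qvrkpfoown".

qvrkpfoown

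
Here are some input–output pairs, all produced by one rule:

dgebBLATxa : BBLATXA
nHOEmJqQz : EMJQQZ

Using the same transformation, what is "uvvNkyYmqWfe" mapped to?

The pattern: delete the first 3 characters, then convert every letter to uppercase.
"uvvNkyYmqWfe" → "NkyYmqWfe" → "NKYYMQWFE".

NKYYMQWFE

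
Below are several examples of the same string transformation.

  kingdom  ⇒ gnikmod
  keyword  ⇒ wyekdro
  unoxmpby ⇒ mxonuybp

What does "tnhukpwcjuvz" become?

jcwpkuhntzvu

In each case the input is transformed by: reverse the string, then move the first 3 characters to the end (rotate left by 3).
"tnhukpwcjuvz" → "jcwpkuhntzvu".
(Check on "kingdom": → "modgnik" → "gnikmod" ✓)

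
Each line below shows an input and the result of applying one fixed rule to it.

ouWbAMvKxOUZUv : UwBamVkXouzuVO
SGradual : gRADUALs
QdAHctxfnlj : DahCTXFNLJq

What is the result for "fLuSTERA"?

What's happening: flip the case of every letter, then move the first character to the end.
Doing the same to "fLuSTERA": "lUsteraF".

lUsteraF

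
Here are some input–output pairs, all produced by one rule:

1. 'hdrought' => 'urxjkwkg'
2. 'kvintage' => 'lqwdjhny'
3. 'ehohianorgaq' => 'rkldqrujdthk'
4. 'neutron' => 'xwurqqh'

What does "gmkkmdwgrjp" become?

The pattern: move the first 2 characters to the end (rotate left by 2), then shift every letter 3 places forward in the alphabet (wrapping around).
Applying both steps to "gmkkmdwgrjp": "kkmdwgrjpgm", then "nnpgzjumsjp".

nnpgzjumsjp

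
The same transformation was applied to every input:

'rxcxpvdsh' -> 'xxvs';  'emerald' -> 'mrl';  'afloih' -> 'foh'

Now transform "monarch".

oac

Each output is the input with this applied: keep every other character starting from the second (positions 2nd, 4th, 6th, ...).
Doing the same to "monarch": "oac".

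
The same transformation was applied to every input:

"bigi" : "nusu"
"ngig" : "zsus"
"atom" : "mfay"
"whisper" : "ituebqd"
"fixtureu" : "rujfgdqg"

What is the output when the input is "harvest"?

tmdhqef

In each case the input is transformed by: shift every letter 12 places forward in the alphabet (wrapping around).
Doing the same to "harvest": "tmdhqef".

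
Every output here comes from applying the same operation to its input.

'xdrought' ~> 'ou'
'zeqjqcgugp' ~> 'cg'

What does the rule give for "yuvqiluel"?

The transformation: move the last 3 characters to the front (rotate right by 3), then keep only the last 2 characters.
For "yuvqiluel", step one produces "uelyuvqil"; step two turns that into "il".

il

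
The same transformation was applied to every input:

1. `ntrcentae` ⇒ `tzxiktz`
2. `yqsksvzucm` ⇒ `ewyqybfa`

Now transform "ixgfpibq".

Looking at the pairs, the operation is to delete the last 2 characters, then shift every letter 6 places forward in the alphabet (wrapping around).
For "ixgfpibq", step one produces "ixgfpi"; step two turns that into "odmlvo".

odmlvo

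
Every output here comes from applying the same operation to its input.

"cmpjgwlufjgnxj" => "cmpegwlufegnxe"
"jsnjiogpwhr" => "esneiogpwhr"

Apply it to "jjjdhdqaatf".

eeedhdqaatf

The pattern: replace every "j" with "e".
Applying that to "jjjdhdqaatf" gives "eeedhdqaatf".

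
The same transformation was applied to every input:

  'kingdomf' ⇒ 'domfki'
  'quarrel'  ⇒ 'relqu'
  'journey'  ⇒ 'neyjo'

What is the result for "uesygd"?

gdue

Looking at the pairs, the operation is to move the first 2 characters to the end (rotate left by 2), then delete the first 2 characters.
"uesygd" → "sygdue" → "gdue".
(Check on "quarrel": → "arrelqu" → "relqu" ✓)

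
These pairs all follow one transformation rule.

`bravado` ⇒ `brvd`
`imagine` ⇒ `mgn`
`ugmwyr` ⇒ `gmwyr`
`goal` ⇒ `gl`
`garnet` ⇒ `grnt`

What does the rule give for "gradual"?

In each case the input is transformed by: remove every vowel.
Applying that to "gradual" gives "grdl".

grdl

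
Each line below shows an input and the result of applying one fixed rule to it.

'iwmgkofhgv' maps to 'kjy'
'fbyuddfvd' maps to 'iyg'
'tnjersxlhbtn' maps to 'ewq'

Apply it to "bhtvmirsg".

uvj

Looking at the pairs, the operation is to shift every letter 3 places forward in the alphabet (wrapping around), then keep only the last 3 characters.
Applying both steps to "bhtvmirsg": "ekwypluvj", then "uvj".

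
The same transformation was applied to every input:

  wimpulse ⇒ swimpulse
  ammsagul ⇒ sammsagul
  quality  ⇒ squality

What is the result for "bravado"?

sbravado

Rule — prepend "s".
On "bravado" that produces "sbravado".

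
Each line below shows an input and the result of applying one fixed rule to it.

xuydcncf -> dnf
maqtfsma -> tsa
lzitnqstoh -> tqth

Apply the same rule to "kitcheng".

The transformation: delete the first 3 characters, then keep every other character starting from the first (positions 1st, 3rd, 5th, ...).
For "kitcheng", step one produces "cheng"; step two turns that into "ceg".

ceg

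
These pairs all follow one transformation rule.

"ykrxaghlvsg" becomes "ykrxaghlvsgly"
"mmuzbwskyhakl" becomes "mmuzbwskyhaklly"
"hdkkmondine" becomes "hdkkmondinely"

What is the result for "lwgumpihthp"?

The transformation: append "ly".
Applying that to "lwgumpihthp" gives "lwgumpihthply".

lwgumpihthply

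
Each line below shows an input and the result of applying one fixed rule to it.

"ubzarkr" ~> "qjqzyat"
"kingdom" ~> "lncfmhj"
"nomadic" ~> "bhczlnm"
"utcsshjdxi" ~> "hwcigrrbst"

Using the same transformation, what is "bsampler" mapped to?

The rule is to shift every letter 1 place backward in the alphabet (wrapping around), then reverse the string.
Starting from "bsampler": after the first operation, "arzlokdq"; after the second, "qdkolzra".
(Check on "kingdom": → "jhmfcnl" → "lncfmhj" ✓)

qdkolzra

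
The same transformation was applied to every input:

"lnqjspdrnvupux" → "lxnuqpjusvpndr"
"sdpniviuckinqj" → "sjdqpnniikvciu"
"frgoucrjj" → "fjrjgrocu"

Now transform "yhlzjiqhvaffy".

What's happening: take characters alternately from the front and the back (1st, last, 2nd, 2nd-last, ...).
So "yhlzjiqhvaffy" becomes "yyhflfzajvihq".

yyhflfzajvihq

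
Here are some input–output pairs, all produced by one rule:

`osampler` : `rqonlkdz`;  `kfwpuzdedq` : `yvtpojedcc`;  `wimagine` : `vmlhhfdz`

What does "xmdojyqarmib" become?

Looking at the pairs, the operation is to sort the characters into reverse alphabetical order, then shift every letter 1 place backward in the alphabet (wrapping around).
So "xmdojyqarmib" becomes "xwqpnllihcaz".

xwqpnllihcaz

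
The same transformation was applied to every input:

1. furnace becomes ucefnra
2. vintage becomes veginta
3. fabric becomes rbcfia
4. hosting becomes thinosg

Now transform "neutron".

In each case the input is transformed by: sort the characters into alphabetical order, then swap the first and last characters.
Applying both steps to "neutron": "ennortu", then "unnorte".

unnorte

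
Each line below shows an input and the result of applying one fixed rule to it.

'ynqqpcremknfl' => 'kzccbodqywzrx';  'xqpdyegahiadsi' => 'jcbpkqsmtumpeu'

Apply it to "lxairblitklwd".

In each case the input is transformed by: shift every letter 12 places forward in the alphabet (wrapping around).
So "lxairblitklwd" becomes "xjmudnxufwxip".

xjmudnxufwxip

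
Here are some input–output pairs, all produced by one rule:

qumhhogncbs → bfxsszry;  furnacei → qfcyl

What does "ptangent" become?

The transformation: shift every letter 11 places forward in the alphabet (wrapping around), then delete the last 3 characters.
"ptangent" → "aelyr".

aelyr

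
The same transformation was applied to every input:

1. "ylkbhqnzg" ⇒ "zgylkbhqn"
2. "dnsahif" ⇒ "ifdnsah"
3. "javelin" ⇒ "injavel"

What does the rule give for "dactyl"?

The transformation: move the last 2 characters to the front (rotate right by 2).
"dactyl" → "yldact".

yldact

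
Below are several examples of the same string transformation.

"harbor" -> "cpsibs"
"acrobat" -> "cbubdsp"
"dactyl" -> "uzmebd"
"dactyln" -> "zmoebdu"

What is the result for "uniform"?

The pattern: shift every letter 1 place forward in the alphabet (wrapping around), then move the last 3 characters to the front (rotate right by 3).
For "uniform", step one produces "vojgpsn"; step two turns that into "psnvojg".
(Check on "dactyln": → "ebduzmo" → "zmoebdu" ✓)

psnvojg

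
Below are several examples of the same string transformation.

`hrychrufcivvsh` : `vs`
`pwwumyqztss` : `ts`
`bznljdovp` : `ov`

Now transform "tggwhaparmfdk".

In each case the input is transformed by: delete the last character, then keep only the last 2 characters.
Applying that to "tggwhaparmfdk" gives "fd".
(Check on "hrychrufcivvsh": → "hrychrufcivvs" → "vs" ✓)

fd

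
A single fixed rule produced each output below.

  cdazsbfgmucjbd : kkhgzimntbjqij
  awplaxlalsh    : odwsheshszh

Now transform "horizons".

zvypgvuo

The rule is to swap the first and last characters, then shift every letter 7 places forward in the alphabet (wrapping around).
"horizons" → "sorizonh" → "zvypgvuo".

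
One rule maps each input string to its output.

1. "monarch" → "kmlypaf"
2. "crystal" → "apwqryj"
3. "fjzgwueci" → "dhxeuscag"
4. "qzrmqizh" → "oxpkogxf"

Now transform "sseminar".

qqckglyp

Looking at the pairs, the operation is to shift every letter 2 places backward in the alphabet (wrapping around).
On "sseminar" that produces "qqckglyp".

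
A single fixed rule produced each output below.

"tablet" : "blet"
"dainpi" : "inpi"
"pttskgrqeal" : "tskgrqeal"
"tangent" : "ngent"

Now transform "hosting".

sting

The transformation: delete the first 2 characters.
Doing the same to "hosting": "sting".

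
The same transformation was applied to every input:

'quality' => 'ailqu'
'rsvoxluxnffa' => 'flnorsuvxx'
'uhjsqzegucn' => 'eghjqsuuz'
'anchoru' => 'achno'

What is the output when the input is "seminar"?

What's happening: delete the last 2 characters, then sort the characters into alphabetical order.
On "seminar": the first step gives "semin", and the second then gives "eimns".

eimns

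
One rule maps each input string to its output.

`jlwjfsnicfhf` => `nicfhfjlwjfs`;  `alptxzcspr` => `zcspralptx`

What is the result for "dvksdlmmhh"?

Rule — swap the front and back halves of the string.
Doing the same to "dvksdlmmhh": "lmmhhdvksd".

lmmhhdvksd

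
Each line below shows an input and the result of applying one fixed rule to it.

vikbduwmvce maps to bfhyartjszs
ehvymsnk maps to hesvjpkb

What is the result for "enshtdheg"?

dkpeqaebb

Rule — swap the first and last characters, then shift every letter 3 places backward in the alphabet (wrapping around).
Starting from "enshtdheg": after the first operation, "gnshtdhee"; after the second, "dkpeqaebb".
(Check on "ehvymsnk": → "khvymsne" → "hesvjpkb" ✓)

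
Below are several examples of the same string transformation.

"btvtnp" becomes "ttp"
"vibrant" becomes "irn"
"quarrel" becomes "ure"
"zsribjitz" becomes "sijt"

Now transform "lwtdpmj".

The transformation: keep every other character starting from the second (positions 2nd, 4th, 6th, ...).
"lwtdpmj" → "wdm".

wdm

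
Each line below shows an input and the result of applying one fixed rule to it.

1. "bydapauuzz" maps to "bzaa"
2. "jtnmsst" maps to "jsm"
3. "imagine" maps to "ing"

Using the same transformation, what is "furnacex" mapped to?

fen

What's happening: take characters alternately from the front and the back (1st, last, 2nd, 2nd-last, ...), then keep one character in every 3, starting at position 1 (positions 1st, 4th, 7th, ...).
Applying both steps to "furnacex": "fxuercna", then "fen".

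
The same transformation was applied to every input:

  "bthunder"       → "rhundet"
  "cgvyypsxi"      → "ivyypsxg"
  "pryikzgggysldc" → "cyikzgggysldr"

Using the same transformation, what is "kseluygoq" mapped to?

qeluygos

In each case the input is transformed by: delete the first character, then swap the first and last characters.
For "kseluygoq", step one produces "seluygoq"; step two turns that into "qeluygos".
(Check on "cgvyypsxi": → "gvyypsxi" → "ivyypsxg" ✓)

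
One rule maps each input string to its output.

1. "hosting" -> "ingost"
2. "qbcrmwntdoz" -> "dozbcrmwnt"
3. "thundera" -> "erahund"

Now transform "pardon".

donar

In each case the input is transformed by: delete the first character, then move the last 3 characters to the front (rotate right by 3).
So "pardon" becomes "donar".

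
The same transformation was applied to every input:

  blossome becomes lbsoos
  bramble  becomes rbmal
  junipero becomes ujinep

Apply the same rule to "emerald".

merel

Rule — swap each adjacent pair of characters (1↔2, 3↔4, ...), then delete the last 2 characters.
Working it through for "emerald": intermediate "merelad", final "merel".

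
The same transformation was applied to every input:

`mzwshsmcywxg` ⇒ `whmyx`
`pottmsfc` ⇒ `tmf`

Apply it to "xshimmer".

hme

Rule — keep every other character starting from the first (positions 1st, 3rd, 5th, ...), then delete the first character.
For "xshimmer" the result is "hme".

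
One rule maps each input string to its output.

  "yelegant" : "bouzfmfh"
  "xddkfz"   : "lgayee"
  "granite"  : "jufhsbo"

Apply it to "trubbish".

jtiusvcc

Looking at the pairs, the operation is to move the last 3 characters to the front (rotate right by 3), then shift every letter 1 place forward in the alphabet (wrapping around).
Applying that to "trubbish" gives "jtiusvcc".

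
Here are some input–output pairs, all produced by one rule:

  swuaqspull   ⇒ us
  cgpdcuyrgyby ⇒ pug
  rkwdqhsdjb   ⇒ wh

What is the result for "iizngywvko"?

zy

The rule is to delete the last 3 characters, then keep one character in every 3, starting at position 3 (positions 3rd, 6th, 9th, ...).
For "iizngywvko", step one produces "iizngyw"; step two turns that into "zy".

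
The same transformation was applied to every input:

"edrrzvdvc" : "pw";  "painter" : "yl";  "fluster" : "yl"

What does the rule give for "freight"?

bn

Each output is the input with this applied: shift every letter 6 places backward in the alphabet (wrapping around), then keep only the last 2 characters.
Starting from "freight": after the first operation, "zlycabn"; after the second, "bn".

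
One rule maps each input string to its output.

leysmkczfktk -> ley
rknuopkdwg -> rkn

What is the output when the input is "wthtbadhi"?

wth

What's happening: keep only the first 3 characters.
"wthtbadhi" → "wth".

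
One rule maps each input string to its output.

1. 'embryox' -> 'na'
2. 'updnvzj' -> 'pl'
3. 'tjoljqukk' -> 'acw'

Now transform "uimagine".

In each case the input is transformed by: keep one character in every 3, starting at position 3 (positions 3rd, 6th, 9th, ...), then shift every letter 12 places forward in the alphabet (wrapping around).
For "uimagine", step one produces "mi"; step two turns that into "yu".
(Check on "embryox": → "bo" → "na" ✓)

yu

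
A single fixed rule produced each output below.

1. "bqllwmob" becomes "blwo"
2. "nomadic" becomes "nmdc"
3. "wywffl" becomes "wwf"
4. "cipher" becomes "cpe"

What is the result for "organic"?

ognc

The pattern: keep every other character starting from the first (positions 1st, 3rd, 5th, ...).
"organic" → "ognc".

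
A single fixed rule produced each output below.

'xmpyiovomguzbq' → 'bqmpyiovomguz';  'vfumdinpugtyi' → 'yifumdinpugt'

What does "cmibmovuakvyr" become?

The pattern: delete the first character, then move the last 2 characters to the front (rotate right by 2).
Starting from "cmibmovuakvyr": after the first operation, "mibmovuakvyr"; after the second, "yrmibmovuakv".

yrmibmovuakv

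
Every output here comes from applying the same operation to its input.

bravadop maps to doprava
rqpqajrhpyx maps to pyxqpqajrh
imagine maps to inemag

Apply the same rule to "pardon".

The transformation: delete the first character, then move the last 3 characters to the front (rotate right by 3).
Starting from "pardon": after the first operation, "ardon"; after the second, "donar".
(Check on "rqpqajrhpyx": → "qpqajrhpyx" → "pyxqpqajrh" ✓)

donar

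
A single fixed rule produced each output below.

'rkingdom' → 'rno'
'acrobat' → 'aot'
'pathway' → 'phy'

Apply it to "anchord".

ahd

In each case the input is transformed by: keep one character in every 3, starting at position 1 (positions 1st, 4th, 7th, ...).
Applying that to "anchord" gives "ahd".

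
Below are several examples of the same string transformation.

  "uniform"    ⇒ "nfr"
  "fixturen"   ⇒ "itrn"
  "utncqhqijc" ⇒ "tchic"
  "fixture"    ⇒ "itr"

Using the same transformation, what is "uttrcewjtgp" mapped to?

trejg

The rule is to keep every other character starting from the second (positions 2nd, 4th, 6th, ...).
Doing the same to "uttrcewjtgp": "trejg".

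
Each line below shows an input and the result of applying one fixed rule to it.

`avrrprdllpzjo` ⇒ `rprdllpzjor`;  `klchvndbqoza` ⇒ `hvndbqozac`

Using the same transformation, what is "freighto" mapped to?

What's happening: delete the first 2 characters, then move the first character to the end.
On "freighto": the first step gives "eighto", and the second then gives "ightoe".

ightoe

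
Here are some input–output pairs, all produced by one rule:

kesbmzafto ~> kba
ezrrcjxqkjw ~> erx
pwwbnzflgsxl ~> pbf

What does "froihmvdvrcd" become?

fiv

What's happening: delete the last 3 characters, then keep one character in every 3, starting at position 1 (positions 1st, 4th, 7th, ...).
Applying both steps to "froihmvdvrcd": "froihmvdv", then "fiv".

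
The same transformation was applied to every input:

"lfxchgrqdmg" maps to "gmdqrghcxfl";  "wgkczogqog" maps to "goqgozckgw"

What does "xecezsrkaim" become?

miakrszecex

The pattern: reverse the string.
On "xecezsrkaim" that produces "miakrszecex".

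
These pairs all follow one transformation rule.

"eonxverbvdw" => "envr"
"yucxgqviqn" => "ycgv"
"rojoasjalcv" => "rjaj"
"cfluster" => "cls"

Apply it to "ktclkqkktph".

kckk

The pattern: delete the last 3 characters, then keep every other character starting from the first (positions 1st, 3rd, 5th, ...).
So "ktclkqkktph" becomes "kckk".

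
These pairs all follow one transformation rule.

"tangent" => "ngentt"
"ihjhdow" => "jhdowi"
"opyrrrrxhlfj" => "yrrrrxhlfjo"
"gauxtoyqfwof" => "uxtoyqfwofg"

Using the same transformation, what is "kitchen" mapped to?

Rule — move the first character to the end, then delete the first character.
"kitchen" → "itchenk" → "tchenk".

tchenk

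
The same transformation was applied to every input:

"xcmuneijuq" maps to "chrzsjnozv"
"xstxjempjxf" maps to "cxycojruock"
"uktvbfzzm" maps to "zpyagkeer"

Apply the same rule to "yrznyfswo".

dwesdkxbt

The transformation: shift every letter 5 places forward in the alphabet (wrapping around).
Doing the same to "yrznyfswo": "dwesdkxbt".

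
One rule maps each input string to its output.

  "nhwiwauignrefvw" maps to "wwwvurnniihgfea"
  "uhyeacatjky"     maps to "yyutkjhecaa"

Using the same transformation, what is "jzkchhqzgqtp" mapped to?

The transformation: sort the characters into reverse alphabetical order.
Applying that to "jzkchhqzgqtp" gives "zztqqpkjhhgc".

zztqqpkjhhgc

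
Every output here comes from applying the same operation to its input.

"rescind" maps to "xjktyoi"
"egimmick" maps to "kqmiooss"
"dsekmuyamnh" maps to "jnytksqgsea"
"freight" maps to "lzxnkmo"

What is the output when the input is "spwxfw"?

ycvlcd

Looking at the pairs, the operation is to take characters alternately from the front and the back (1st, last, 2nd, 2nd-last, ...), then shift every letter 6 places forward in the alphabet (wrapping around).
Applying both steps to "spwxfw": "swpfwx", then "ycvlcd".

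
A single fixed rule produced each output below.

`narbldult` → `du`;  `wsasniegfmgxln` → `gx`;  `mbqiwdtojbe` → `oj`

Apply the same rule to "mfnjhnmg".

hn

The transformation: move the last 2 characters to the front (rotate right by 2), then keep only the last 2 characters.
Working it through for "mfnjhnmg": intermediate "mgmfnjhn", final "hn".
(Check on "wsasniegfmgxln": → "lnwsasniegfmgx" → "gx" ✓)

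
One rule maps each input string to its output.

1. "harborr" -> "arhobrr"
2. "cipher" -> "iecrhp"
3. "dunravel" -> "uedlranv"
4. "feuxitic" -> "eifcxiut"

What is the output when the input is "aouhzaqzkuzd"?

ozadhkuuaqzz

In each case the input is transformed by: swap each adjacent pair of characters (1↔2, 3↔4, ...), then take characters alternately from the front and the back (1st, last, 2nd, 2nd-last, ...).
Working it through for "aouhzaqzkuzd": intermediate "oahuazzqukdz", final "ozadhkuuaqzz".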